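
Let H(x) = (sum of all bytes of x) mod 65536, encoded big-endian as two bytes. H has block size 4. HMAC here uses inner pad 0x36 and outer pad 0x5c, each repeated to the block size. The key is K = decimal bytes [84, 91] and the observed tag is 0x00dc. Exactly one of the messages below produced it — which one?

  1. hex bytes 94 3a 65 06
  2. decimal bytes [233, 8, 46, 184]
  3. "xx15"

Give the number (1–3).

Key decimal bytes [84, 91] = 54 5b is 2 bytes ≤ B = 4; zero-pad to 4 bytes: K' = 54 5b 00 00.
K' ⊕ ipad = 62 6d 36 36; K' ⊕ opad = 08 07 5c 5c.
m1: inner = H(62 6d 36 36 94 3a 65 06) = 02 74; tag = H(08 07 5c 5c 02 74) = 013d
m2: inner = H(62 6d 36 36 e9 08 2e b8) = 03 12; tag = H(08 07 5c 5c 03 12) = 00dc ← matches
m3: inner = H(62 6d 36 36 78 78 31 35) = 02 91; tag = H(08 07 5c 5c 02 91) = 015a

2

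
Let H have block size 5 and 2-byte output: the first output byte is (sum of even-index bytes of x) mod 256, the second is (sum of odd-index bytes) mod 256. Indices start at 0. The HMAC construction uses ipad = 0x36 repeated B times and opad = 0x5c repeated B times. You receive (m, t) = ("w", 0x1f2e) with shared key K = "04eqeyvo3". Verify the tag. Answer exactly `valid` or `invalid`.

valid

Key "04eqeyvo3" = 30 34 65 71 65 79 76 6f 33 is 9 bytes > B = 5, so hash it first: H(key) = a3 8d, then zero-pad to 5 bytes: K' = a3 8d 00 00 00.
K' ⊕ ipad = 95 bb 36 36 36; K' ⊕ opad = ff d1 5c 5c 5c.
Inner hash: even-index sum = 257 mod 256 = 1; odd-index sum = 360 mod 256 = 104 → 01 68.
Outer hash (recomputed tag): even-index sum = 543 mod 256 = 31; odd-index sum = 302 mod 256 = 46 → 1f 2e.
Recomputed tag = 1f2e; claimed = 1f2e → match.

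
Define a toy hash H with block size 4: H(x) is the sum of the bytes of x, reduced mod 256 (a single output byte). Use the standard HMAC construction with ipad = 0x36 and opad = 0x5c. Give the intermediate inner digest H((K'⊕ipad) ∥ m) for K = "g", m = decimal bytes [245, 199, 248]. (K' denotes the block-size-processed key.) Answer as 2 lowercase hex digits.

a7

Key "g" = 67 is 1 byte ≤ B = 4; zero-pad to 4 bytes: K' = 67 00 00 00.
K' ⊕ ipad = 51 36 36 36.
Inner input = 51 36 36 36 ∥ f5 c7 f8.
Inner hash: sum = 81+54+54+54+245+199+248 = 935; mod 256 = 167 → a7.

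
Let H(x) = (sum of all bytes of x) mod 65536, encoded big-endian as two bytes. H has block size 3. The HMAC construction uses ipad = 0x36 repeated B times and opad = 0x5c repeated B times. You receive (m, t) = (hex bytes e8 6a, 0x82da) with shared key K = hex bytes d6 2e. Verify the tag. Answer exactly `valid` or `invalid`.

invalid

Key hex bytes d6 2e is 2 bytes ≤ B = 3; zero-pad to 3 bytes: K' = d6 2e 00.
K' ⊕ ipad = e0 18 36; K' ⊕ opad = 8a 72 5c.
Inner hash: sum = 224+24+54+232+106 = 640 → 02 80.
Outer hash (recomputed tag): sum = 138+114+92+2+128 = 474 → 01 da.
Recomputed tag = 01da; claimed = 82da → mismatch.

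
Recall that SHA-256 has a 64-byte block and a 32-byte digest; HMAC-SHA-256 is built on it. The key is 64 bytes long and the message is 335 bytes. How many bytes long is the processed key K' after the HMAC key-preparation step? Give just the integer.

Key is 64 ≤ 64 bytes, zero-padded: |K'| = 64.

64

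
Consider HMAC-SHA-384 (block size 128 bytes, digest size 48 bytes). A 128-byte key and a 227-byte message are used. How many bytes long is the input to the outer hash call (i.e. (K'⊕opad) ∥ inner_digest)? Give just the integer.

176

Key is 128 ≤ 128 bytes, zero-padded: |K'| = 128.
Outer input = (K'⊕opad) ∥ H(inner) → 128 + 48 = 176 bytes.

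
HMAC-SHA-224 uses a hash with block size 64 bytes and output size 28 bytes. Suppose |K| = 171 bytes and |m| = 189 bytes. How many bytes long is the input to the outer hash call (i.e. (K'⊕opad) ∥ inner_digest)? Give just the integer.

Key is 171 > 64 bytes, so it is hashed to 28 bytes then zero-padded to 64: |K'| = 64.
Outer input = (K'⊕opad) ∥ H(inner) → 64 + 28 = 92 bytes.

92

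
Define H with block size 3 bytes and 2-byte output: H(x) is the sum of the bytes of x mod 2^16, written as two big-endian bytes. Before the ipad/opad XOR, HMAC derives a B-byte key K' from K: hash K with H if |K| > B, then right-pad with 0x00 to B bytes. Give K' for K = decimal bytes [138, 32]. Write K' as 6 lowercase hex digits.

8a2000

Key decimal bytes [138, 32] = 8a 20 is 2 bytes ≤ B = 3; zero-pad to 3 bytes: K' = 8a 20 00.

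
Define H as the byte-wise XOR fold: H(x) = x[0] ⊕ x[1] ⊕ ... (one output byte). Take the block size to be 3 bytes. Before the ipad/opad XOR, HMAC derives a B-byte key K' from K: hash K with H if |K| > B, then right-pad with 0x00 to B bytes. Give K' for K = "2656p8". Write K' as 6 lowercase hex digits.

|K| = 6 > B = 3, so first hash the key.
H(K): XOR 32⊕36⊕35⊕36⊕70⊕38 = 4f.
Zero-pad H(K) = 4f to 3 bytes: K' = 4f 00 00.

4f0000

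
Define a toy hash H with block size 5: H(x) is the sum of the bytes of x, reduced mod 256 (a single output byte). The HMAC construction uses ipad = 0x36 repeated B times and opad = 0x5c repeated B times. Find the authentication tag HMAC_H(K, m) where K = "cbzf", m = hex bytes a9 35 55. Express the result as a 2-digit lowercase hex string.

e7

Key "cbzf" = 63 62 7a 66 is 4 bytes ≤ B = 5; zero-pad to 5 bytes: K' = 63 62 7a 66 00.
K' ⊕ ipad = 55 54 4c 50 36.  K' ⊕ opad = 3f 3e 26 3a 5c.
Inner input = (K'⊕ipad) ∥ m = 55 54 4c 50 36 ∥ a9 35 55.
Inner hash: sum = 85+84+76+80+54+169+53+85 = 686; mod 256 = 174 → ae.
Outer input = (K'⊕opad) ∥ inner = 3f 3e 26 3a 5c ∥ ae.
Outer hash (tag): sum = 63+62+38+58+92+174 = 487; mod 256 = 231 → e7.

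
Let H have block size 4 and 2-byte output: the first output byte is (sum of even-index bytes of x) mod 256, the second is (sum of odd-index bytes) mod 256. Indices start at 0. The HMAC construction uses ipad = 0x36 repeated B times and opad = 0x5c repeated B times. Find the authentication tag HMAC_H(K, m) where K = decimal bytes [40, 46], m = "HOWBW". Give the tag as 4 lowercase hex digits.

Key decimal bytes [40, 46] = 28 2e is 2 bytes ≤ B = 4; zero-pad to 4 bytes: K' = 28 2e 00 00.
K' ⊕ ipad = 1e 18 36 36.  K' ⊕ opad = 74 72 5c 5c.
Inner input = (K'⊕ipad) ∥ m = 1e 18 36 36 ∥ 48 4f 57 42 57.
Inner hash: even-index sum = 330 mod 256 = 74; odd-index sum = 223 mod 256 = 223 → 4a df.
Outer input = (K'⊕opad) ∥ inner = 74 72 5c 5c ∥ 4a df.
Outer hash (tag): even-index sum = 282 mod 256 = 26; odd-index sum = 429 mod 256 = 173 → 1a ad.

1aad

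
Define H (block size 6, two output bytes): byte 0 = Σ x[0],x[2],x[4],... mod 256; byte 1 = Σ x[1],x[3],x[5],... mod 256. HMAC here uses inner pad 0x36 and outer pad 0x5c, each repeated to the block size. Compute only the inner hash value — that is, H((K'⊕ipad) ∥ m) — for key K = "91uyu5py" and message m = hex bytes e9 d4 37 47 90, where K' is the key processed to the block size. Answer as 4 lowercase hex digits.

Key "91uyu5py" = 39 31 75 79 75 35 70 79 is 8 bytes > B = 6, so hash it first: H(key) = 93 58, then zero-pad to 6 bytes: K' = 93 58 00 00 00 00.
K' ⊕ ipad = a5 6e 36 36 36 36.
Inner input = a5 6e 36 36 36 36 ∥ e9 d4 37 47 90.
Inner hash: even-index sum = 705 mod 256 = 193; odd-index sum = 501 mod 256 = 245 → c1 f5.

c1f5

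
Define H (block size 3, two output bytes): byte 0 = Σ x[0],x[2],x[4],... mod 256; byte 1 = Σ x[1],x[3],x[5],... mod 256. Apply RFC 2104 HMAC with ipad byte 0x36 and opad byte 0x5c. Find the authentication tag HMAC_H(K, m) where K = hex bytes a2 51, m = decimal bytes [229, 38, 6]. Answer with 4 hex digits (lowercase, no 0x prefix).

acfd

Key hex bytes a2 51 is 2 bytes ≤ B = 3; zero-pad to 3 bytes: K' = a2 51 00.
K' ⊕ ipad = 94 67 36.  K' ⊕ opad = fe 0d 5c.
Inner input = (K'⊕ipad) ∥ m = 94 67 36 ∥ e5 26 06.
Inner hash: even-index sum = 240 mod 256 = 240; odd-index sum = 338 mod 256 = 82 → f0 52.
Outer input = (K'⊕opad) ∥ inner = fe 0d 5c ∥ f0 52.
Outer hash (tag): even-index sum = 428 mod 256 = 172; odd-index sum = 253 mod 256 = 253 → ac fd.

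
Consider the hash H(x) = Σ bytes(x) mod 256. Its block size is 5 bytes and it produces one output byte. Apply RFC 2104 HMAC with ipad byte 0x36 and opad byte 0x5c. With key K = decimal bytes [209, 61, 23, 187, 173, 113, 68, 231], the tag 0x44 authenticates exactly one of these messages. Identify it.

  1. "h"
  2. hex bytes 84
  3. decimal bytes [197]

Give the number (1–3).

Key decimal bytes [209, 61, 23, 187, 173, 113, 68, 231] = d1 3d 17 bb ad 71 44 e7 is 8 bytes > B = 5, so hash it first: H(key) = 29, then zero-pad to 5 bytes: K' = 29 00 00 00 00.
K' ⊕ ipad = 1f 36 36 36 36; K' ⊕ opad = 75 5c 5c 5c 5c.
m1: inner = H(1f 36 36 36 36 68) = 5f; tag = H(75 5c 5c 5c 5c 5f) = 44 ← matches
m2: inner = H(1f 36 36 36 36 84) = 7b; tag = H(75 5c 5c 5c 5c 7b) = 60
m3: inner = H(1f 36 36 36 36 c5) = bc; tag = H(75 5c 5c 5c 5c bc) = a1

1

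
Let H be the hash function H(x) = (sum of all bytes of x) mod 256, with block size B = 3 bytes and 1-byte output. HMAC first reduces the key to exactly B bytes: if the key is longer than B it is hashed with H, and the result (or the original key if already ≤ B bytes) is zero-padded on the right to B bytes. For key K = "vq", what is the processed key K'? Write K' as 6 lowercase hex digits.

767100

Key "vq" = 76 71 is 2 bytes ≤ B = 3; zero-pad to 3 bytes: K' = 76 71 00.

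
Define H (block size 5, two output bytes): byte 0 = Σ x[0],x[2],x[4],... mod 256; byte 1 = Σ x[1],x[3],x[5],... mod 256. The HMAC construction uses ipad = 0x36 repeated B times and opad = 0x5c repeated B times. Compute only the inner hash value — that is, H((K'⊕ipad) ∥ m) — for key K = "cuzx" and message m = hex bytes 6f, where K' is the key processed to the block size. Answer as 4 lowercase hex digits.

Key "cuzx" = 63 75 7a 78 is 4 bytes ≤ B = 5; zero-pad to 5 bytes: K' = 63 75 7a 78 00.
K' ⊕ ipad = 55 43 4c 4e 36.
Inner input = 55 43 4c 4e 36 ∥ 6f.
Inner hash: even-index sum = 215 mod 256 = 215; odd-index sum = 256 mod 256 = 0 → d7 00.

d700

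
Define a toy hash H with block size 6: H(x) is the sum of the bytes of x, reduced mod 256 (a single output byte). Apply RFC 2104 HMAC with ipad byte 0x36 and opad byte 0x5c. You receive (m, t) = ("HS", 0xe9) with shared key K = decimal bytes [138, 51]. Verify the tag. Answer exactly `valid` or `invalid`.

valid

Key decimal bytes [138, 51] = 8a 33 is 2 bytes ≤ B = 6; zero-pad to 6 bytes: K' = 8a 33 00 00 00 00.
K' ⊕ ipad = bc 05 36 36 36 36; K' ⊕ opad = d6 6f 5c 5c 5c 5c.
Inner hash: sum = 188+5+54+54+54+54+72+83 = 564; mod 256 = 52 → 34.
Outer hash (recomputed tag): sum = 214+111+92+92+92+92+52 = 745; mod 256 = 233 → e9.
Recomputed tag = e9; claimed = e9 → match.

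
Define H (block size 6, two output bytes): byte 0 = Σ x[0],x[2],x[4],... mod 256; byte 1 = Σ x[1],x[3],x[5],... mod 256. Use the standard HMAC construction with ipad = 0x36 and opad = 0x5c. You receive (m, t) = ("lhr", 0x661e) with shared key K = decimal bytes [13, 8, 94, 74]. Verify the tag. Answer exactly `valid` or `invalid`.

Key decimal bytes [13, 8, 94, 74] = 0d 08 5e 4a is 4 bytes ≤ B = 6; zero-pad to 6 bytes: K' = 0d 08 5e 4a 00 00.
K' ⊕ ipad = 3b 3e 68 7c 36 36; K' ⊕ opad = 51 54 02 16 5c 5c.
Inner hash: even-index sum = 439 mod 256 = 183; odd-index sum = 344 mod 256 = 88 → b7 58.
Outer hash (recomputed tag): even-index sum = 358 mod 256 = 102; odd-index sum = 286 mod 256 = 30 → 66 1e.
Recomputed tag = 661e; claimed = 661e → match.

valid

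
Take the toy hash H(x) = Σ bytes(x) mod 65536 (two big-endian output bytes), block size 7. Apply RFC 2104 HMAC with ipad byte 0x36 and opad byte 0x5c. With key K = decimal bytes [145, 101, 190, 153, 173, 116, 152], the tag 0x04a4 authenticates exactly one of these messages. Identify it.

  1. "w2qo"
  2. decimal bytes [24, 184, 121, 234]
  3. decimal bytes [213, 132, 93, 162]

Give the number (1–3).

Key decimal bytes [145, 101, 190, 153, 173, 116, 152] = 91 65 be 99 ad 74 98 is exactly B = 7 bytes: K' = 91 65 be 99 ad 74 98.
K' ⊕ ipad = a7 53 88 af 9b 42 ae; K' ⊕ opad = cd 39 e2 c5 f1 28 c4.
m1: inner = H(a7 53 88 af 9b 42 ae 77 32 71 6f) = 05 45; tag = H(cd 39 e2 c5 f1 28 c4 05 45) = 04d4
m2: inner = H(a7 53 88 af 9b 42 ae 18 b8 79 ea) = 05 ef; tag = H(cd 39 e2 c5 f1 28 c4 05 ef) = 057e
m3: inner = H(a7 53 88 af 9b 42 ae d5 84 5d a2) = 06 14; tag = H(cd 39 e2 c5 f1 28 c4 06 14) = 04a4 ← matches

3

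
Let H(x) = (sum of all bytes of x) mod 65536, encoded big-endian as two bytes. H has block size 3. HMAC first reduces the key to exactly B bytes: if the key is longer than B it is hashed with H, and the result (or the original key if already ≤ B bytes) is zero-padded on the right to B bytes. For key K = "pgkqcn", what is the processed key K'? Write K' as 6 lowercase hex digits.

028400

|K| = 6 > B = 3, so first hash the key.
H(K): sum = 112+103+107+113+99+110 = 644 → 02 84.
Zero-pad H(K) = 02 84 to 3 bytes: K' = 02 84 00.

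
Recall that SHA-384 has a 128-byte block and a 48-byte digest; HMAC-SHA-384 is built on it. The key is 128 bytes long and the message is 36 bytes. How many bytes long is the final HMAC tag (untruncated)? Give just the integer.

The tag is one SHA-384 digest: 48 bytes.

48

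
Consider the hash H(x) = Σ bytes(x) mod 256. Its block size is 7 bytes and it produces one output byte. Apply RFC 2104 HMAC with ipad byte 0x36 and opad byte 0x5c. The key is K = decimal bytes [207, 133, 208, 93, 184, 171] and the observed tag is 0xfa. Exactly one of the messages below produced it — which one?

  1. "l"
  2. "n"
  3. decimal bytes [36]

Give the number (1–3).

Key decimal bytes [207, 133, 208, 93, 184, 171] = cf 85 d0 5d b8 ab is 6 bytes ≤ B = 7; zero-pad to 7 bytes: K' = cf 85 d0 5d b8 ab 00.
K' ⊕ ipad = f9 b3 e6 6b 8e 9d 36; K' ⊕ opad = 93 d9 8c 01 e4 f7 5c.
m1: inner = H(f9 b3 e6 6b 8e 9d 36 6c) = ca; tag = H(93 d9 8c 01 e4 f7 5c ca) = fa ← matches
m2: inner = H(f9 b3 e6 6b 8e 9d 36 6e) = cc; tag = H(93 d9 8c 01 e4 f7 5c cc) = fc
m3: inner = H(f9 b3 e6 6b 8e 9d 36 24) = 82; tag = H(93 d9 8c 01 e4 f7 5c 82) = b2

1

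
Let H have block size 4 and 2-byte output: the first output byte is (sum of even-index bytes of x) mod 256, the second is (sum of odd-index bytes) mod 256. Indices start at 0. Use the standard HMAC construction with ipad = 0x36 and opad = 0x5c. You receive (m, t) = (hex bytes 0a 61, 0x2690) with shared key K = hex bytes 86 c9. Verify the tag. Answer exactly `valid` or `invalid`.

Key hex bytes 86 c9 is 2 bytes ≤ B = 4; zero-pad to 4 bytes: K' = 86 c9 00 00.
K' ⊕ ipad = b0 ff 36 36; K' ⊕ opad = da 95 5c 5c.
Inner hash: even-index sum = 240 mod 256 = 240; odd-index sum = 406 mod 256 = 150 → f0 96.
Outer hash (recomputed tag): even-index sum = 550 mod 256 = 38; odd-index sum = 391 mod 256 = 135 → 26 87.
Recomputed tag = 2687; claimed = 2690 → mismatch.

invalid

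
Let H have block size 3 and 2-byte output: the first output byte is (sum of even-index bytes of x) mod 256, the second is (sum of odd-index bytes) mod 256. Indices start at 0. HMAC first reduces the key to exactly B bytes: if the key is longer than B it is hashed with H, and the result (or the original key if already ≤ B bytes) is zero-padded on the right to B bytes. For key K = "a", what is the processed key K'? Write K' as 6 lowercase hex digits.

610000

Key "a" = 61 is 1 byte ≤ B = 3; zero-pad to 3 bytes: K' = 61 00 00.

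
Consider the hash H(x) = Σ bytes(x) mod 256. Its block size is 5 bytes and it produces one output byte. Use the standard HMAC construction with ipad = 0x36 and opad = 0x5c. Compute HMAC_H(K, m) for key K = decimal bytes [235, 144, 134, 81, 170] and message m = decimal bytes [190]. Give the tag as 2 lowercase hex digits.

54

Key decimal bytes [235, 144, 134, 81, 170] = eb 90 86 51 aa is exactly B = 5 bytes: K' = eb 90 86 51 aa.
K' ⊕ ipad = dd a6 b0 67 9c.  K' ⊕ opad = b7 cc da 0d f6.
Inner input = (K'⊕ipad) ∥ m = dd a6 b0 67 9c ∥ be.
Inner hash: sum = 221+166+176+103+156+190 = 1012; mod 256 = 244 → f4.
Outer input = (K'⊕opad) ∥ inner = b7 cc da 0d f6 ∥ f4.
Outer hash (tag): sum = 183+204+218+13+246+244 = 1108; mod 256 = 84 → 54.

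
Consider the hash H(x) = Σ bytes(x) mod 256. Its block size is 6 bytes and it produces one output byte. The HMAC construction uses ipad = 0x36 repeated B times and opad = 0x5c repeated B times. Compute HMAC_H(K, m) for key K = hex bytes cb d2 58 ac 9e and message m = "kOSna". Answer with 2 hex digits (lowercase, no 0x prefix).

Key hex bytes cb d2 58 ac 9e is 5 bytes ≤ B = 6; zero-pad to 6 bytes: K' = cb d2 58 ac 9e 00.
K' ⊕ ipad = fd e4 6e 9a a8 36.  K' ⊕ opad = 97 8e 04 f0 c2 5c.
Inner input = (K'⊕ipad) ∥ m = fd e4 6e 9a a8 36 ∥ 6b 4f 53 6e 61.
Inner hash: sum = 253+228+110+154+168+54+107+79+83+110+97 = 1443; mod 256 = 163 → a3.
Outer input = (K'⊕opad) ∥ inner = 97 8e 04 f0 c2 5c ∥ a3.
Outer hash (tag): sum = 151+142+4+240+194+92+163 = 986; mod 256 = 218 → da.

da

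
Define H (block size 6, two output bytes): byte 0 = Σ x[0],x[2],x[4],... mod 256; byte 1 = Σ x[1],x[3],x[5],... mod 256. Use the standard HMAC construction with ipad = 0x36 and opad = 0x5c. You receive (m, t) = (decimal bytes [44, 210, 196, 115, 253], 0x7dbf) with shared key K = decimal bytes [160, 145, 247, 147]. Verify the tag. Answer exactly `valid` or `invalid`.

valid

Key decimal bytes [160, 145, 247, 147] = a0 91 f7 93 is 4 bytes ≤ B = 6; zero-pad to 6 bytes: K' = a0 91 f7 93 00 00.
K' ⊕ ipad = 96 a7 c1 a5 36 36; K' ⊕ opad = fc cd ab cf 5c 5c.
Inner hash: even-index sum = 890 mod 256 = 122; odd-index sum = 711 mod 256 = 199 → 7a c7.
Outer hash (recomputed tag): even-index sum = 637 mod 256 = 125; odd-index sum = 703 mod 256 = 191 → 7d bf.
Recomputed tag = 7dbf; claimed = 7dbf → match.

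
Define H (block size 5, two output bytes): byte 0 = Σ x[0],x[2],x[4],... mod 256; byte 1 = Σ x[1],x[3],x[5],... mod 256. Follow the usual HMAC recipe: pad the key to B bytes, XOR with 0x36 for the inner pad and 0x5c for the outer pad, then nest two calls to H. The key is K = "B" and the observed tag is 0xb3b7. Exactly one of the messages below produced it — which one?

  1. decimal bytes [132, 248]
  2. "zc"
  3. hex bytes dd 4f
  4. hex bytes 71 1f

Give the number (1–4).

4

Key "B" = 42 is 1 byte ≤ B = 5; zero-pad to 5 bytes: K' = 42 00 00 00 00.
K' ⊕ ipad = 74 36 36 36 36; K' ⊕ opad = 1e 5c 5c 5c 5c.
m1: inner = H(74 36 36 36 36 84 f8) = d8 f0; tag = H(1e 5c 5c 5c 5c d8 f0) = c690
m2: inner = H(74 36 36 36 36 7a 63) = 43 e6; tag = H(1e 5c 5c 5c 5c 43 e6) = bcfb
m3: inner = H(74 36 36 36 36 dd 4f) = 2f 49; tag = H(1e 5c 5c 5c 5c 2f 49) = 1fe7
m4: inner = H(74 36 36 36 36 71 1f) = ff dd; tag = H(1e 5c 5c 5c 5c ff dd) = b3b7 ← matches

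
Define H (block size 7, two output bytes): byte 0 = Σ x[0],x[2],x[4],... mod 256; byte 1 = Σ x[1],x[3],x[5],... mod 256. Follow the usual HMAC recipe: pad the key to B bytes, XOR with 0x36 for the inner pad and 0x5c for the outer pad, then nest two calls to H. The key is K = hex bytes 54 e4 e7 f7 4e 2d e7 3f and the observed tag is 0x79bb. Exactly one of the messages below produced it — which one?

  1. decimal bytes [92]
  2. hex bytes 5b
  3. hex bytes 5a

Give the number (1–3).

Key hex bytes 54 e4 e7 f7 4e 2d e7 3f is 8 bytes > B = 7, so hash it first: H(key) = 70 47, then zero-pad to 7 bytes: K' = 70 47 00 00 00 00 00.
K' ⊕ ipad = 46 71 36 36 36 36 36; K' ⊕ opad = 2c 1b 5c 5c 5c 5c 5c.
m1: inner = H(46 71 36 36 36 36 36 5c) = e8 39; tag = H(2c 1b 5c 5c 5c 5c 5c e8 39) = 79bb ← matches
m2: inner = H(46 71 36 36 36 36 36 5b) = e8 38; tag = H(2c 1b 5c 5c 5c 5c 5c e8 38) = 78bb
m3: inner = H(46 71 36 36 36 36 36 5a) = e8 37; tag = H(2c 1b 5c 5c 5c 5c 5c e8 37) = 77bb

1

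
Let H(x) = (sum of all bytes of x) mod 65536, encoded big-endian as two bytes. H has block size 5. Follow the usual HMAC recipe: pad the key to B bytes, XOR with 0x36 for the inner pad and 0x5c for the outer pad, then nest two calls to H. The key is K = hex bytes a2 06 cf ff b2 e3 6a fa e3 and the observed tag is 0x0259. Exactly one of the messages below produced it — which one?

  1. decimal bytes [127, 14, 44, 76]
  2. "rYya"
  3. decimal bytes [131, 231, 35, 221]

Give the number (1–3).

2

Key hex bytes a2 06 cf ff b2 e3 6a fa e3 is 9 bytes > B = 5, so hash it first: H(key) = 06 52, then zero-pad to 5 bytes: K' = 06 52 00 00 00.
K' ⊕ ipad = 30 64 36 36 36; K' ⊕ opad = 5a 0e 5c 5c 5c.
m1: inner = H(30 64 36 36 36 7f 0e 2c 4c) = 02 3b; tag = H(5a 0e 5c 5c 5c 02 3b) = 01b9
m2: inner = H(30 64 36 36 36 72 59 79 61) = 02 db; tag = H(5a 0e 5c 5c 5c 02 db) = 0259 ← matches
m3: inner = H(30 64 36 36 36 83 e7 23 dd) = 03 a0; tag = H(5a 0e 5c 5c 5c 03 a0) = 021f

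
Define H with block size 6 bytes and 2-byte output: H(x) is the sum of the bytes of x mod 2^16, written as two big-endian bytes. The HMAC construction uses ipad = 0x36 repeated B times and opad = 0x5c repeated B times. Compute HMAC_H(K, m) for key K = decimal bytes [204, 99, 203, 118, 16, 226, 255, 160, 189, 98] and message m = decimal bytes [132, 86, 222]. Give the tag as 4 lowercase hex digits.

Key decimal bytes [204, 99, 203, 118, 16, 226, 255, 160, 189, 98] = cc 63 cb 76 10 e2 ff a0 bd 62 is 10 bytes > B = 6, so hash it first: H(key) = 06 20, then zero-pad to 6 bytes: K' = 06 20 00 00 00 00.
K' ⊕ ipad = 30 16 36 36 36 36.  K' ⊕ opad = 5a 7c 5c 5c 5c 5c.
Inner input = (K'⊕ipad) ∥ m = 30 16 36 36 36 36 ∥ 84 56 de.
Inner hash: sum = 48+22+54+54+54+54+132+86+222 = 726 → 02 d6.
Outer input = (K'⊕opad) ∥ inner = 5a 7c 5c 5c 5c 5c ∥ 02 d6.
Outer hash (tag): sum = 90+124+92+92+92+92+2+214 = 798 → 03 1e.

031e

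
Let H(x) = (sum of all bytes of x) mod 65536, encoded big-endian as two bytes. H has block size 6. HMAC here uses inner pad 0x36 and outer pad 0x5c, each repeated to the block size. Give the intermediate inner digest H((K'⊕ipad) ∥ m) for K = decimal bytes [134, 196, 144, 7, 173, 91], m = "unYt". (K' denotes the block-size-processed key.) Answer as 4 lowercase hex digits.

Key decimal bytes [134, 196, 144, 7, 173, 91] = 86 c4 90 07 ad 5b is exactly B = 6 bytes: K' = 86 c4 90 07 ad 5b.
K' ⊕ ipad = b0 f2 a6 31 9b 6d.
Inner input = b0 f2 a6 31 9b 6d ∥ 75 6e 59 74.
Inner hash: sum = 176+242+166+49+155+109+117+110+89+116 = 1329 → 05 31.

0531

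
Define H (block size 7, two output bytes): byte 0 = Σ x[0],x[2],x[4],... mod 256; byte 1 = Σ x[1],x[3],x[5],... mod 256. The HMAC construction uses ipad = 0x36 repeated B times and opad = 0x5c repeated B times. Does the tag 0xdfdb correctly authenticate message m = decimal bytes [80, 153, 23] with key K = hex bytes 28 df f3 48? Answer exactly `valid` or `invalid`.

Key hex bytes 28 df f3 48 is 4 bytes ≤ B = 7; zero-pad to 7 bytes: K' = 28 df f3 48 00 00 00.
K' ⊕ ipad = 1e e9 c5 7e 36 36 36; K' ⊕ opad = 74 83 af 14 5c 5c 5c.
Inner hash: even-index sum = 488 mod 256 = 232; odd-index sum = 516 mod 256 = 4 → e8 04.
Outer hash (recomputed tag): even-index sum = 479 mod 256 = 223; odd-index sum = 475 mod 256 = 219 → df db.
Recomputed tag = dfdb; claimed = dfdb → match.

valid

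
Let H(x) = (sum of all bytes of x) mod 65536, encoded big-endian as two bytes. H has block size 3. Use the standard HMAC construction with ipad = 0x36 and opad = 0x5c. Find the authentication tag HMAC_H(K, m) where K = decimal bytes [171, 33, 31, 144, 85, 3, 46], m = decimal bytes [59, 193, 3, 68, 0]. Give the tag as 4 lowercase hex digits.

Key decimal bytes [171, 33, 31, 144, 85, 3, 46] = ab 21 1f 90 55 03 2e is 7 bytes > B = 3, so hash it first: H(key) = 02 01, then zero-pad to 3 bytes: K' = 02 01 00.
K' ⊕ ipad = 34 37 36.  K' ⊕ opad = 5e 5d 5c.
Inner input = (K'⊕ipad) ∥ m = 34 37 36 ∥ 3b c1 03 44 00.
Inner hash: sum = 52+55+54+59+193+3+68+0 = 484 → 01 e4.
Outer input = (K'⊕opad) ∥ inner = 5e 5d 5c ∥ 01 e4.
Outer hash (tag): sum = 94+93+92+1+228 = 508 → 01 fc.

01fc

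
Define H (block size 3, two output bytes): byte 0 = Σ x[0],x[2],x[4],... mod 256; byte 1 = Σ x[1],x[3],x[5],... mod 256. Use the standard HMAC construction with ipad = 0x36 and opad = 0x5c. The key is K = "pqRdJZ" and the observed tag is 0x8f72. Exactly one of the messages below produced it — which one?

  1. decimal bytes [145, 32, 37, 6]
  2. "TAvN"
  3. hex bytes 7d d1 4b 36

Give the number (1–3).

Key "pqRdJZ" = 70 71 52 64 4a 5a is 6 bytes > B = 3, so hash it first: H(key) = 0c 2f, then zero-pad to 3 bytes: K' = 0c 2f 00.
K' ⊕ ipad = 3a 19 36; K' ⊕ opad = 50 73 5c.
m1: inner = H(3a 19 36 91 20 25 06) = 96 cf; tag = H(50 73 5c 96 cf) = 7b09
m2: inner = H(3a 19 36 54 41 76 4e) = ff e3; tag = H(50 73 5c ff e3) = 8f72 ← matches
m3: inner = H(3a 19 36 7d d1 4b 36) = 77 e1; tag = H(50 73 5c 77 e1) = 8dea

2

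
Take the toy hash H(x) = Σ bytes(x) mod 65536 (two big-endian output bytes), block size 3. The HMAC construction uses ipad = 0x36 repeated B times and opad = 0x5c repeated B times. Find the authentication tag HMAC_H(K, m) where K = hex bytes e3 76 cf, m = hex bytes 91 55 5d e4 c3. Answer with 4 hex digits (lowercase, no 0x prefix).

Key hex bytes e3 76 cf is exactly B = 3 bytes: K' = e3 76 cf.
K' ⊕ ipad = d5 40 f9.  K' ⊕ opad = bf 2a 93.
Inner input = (K'⊕ipad) ∥ m = d5 40 f9 ∥ 91 55 5d e4 c3.
Inner hash: sum = 213+64+249+145+85+93+228+195 = 1272 → 04 f8.
Outer input = (K'⊕opad) ∥ inner = bf 2a 93 ∥ 04 f8.
Outer hash (tag): sum = 191+42+147+4+248 = 632 → 02 78.

0278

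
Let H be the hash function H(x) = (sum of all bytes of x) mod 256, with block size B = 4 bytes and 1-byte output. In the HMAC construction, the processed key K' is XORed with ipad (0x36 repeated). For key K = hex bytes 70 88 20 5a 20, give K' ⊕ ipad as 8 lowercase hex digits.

Key hex bytes 70 88 20 5a 20 is 5 bytes > B = 4, so hash it first: H(key) = 92, then zero-pad to 4 bytes: K' = 92 00 00 00.
XOR each byte with 0x36: 92⊕36=a4, 00⊕36=36, 00⊕36=36, 00⊕36=36.

a4363636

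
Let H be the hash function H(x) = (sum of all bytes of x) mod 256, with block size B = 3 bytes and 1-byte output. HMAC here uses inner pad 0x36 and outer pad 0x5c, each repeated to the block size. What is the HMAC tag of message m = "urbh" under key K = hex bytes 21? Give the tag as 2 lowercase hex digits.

69

Key hex bytes 21 is 1 byte ≤ B = 3; zero-pad to 3 bytes: K' = 21 00 00.
K' ⊕ ipad = 17 36 36.  K' ⊕ opad = 7d 5c 5c.
Inner input = (K'⊕ipad) ∥ m = 17 36 36 ∥ 75 72 62 68.
Inner hash: sum = 23+54+54+117+114+98+104 = 564; mod 256 = 52 → 34.
Outer input = (K'⊕opad) ∥ inner = 7d 5c 5c ∥ 34.
Outer hash (tag): sum = 125+92+92+52 = 361; mod 256 = 105 → 69.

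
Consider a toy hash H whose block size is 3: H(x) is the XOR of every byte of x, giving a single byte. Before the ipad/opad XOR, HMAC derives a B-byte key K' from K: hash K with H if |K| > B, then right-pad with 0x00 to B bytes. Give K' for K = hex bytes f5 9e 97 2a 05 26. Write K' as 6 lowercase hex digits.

f50000

|K| = 6 > B = 3, so first hash the key.
H(K): XOR f5⊕9e⊕97⊕2a⊕05⊕26 = f5.
Zero-pad H(K) = f5 to 3 bytes: K' = f5 00 00.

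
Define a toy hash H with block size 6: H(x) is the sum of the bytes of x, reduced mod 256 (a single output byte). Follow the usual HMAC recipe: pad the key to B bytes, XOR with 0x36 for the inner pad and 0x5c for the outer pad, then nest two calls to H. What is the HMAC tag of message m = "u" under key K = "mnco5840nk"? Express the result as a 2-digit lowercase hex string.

bb

Key "mnco5840nk" = 6d 6e 63 6f 35 38 34 30 6e 6b is 10 bytes > B = 6, so hash it first: H(key) = 57, then zero-pad to 6 bytes: K' = 57 00 00 00 00 00.
K' ⊕ ipad = 61 36 36 36 36 36.  K' ⊕ opad = 0b 5c 5c 5c 5c 5c.
Inner input = (K'⊕ipad) ∥ m = 61 36 36 36 36 36 ∥ 75.
Inner hash: sum = 97+54+54+54+54+54+117 = 484; mod 256 = 228 → e4.
Outer input = (K'⊕opad) ∥ inner = 0b 5c 5c 5c 5c 5c ∥ e4.
Outer hash (tag): sum = 11+92+92+92+92+92+228 = 699; mod 256 = 187 → bb.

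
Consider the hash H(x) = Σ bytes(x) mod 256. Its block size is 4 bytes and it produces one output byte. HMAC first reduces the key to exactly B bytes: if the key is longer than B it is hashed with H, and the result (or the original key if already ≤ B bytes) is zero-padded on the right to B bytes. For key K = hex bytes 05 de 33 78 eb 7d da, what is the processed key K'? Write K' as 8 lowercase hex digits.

d0000000

|K| = 7 > B = 4, so first hash the key.
H(K): sum = 5+222+51+120+235+125+218 = 976; mod 256 = 208 → d0.
Zero-pad H(K) = d0 to 4 bytes: K' = d0 00 00 00.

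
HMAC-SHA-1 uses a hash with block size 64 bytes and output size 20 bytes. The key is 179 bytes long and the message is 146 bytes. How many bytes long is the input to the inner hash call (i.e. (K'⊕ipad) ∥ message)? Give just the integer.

210

Key is 179 > 64 bytes, so it is hashed to 20 bytes then zero-padded to 64: |K'| = 64.
Inner input = (K'⊕ipad) ∥ m → 64 + 146 = 210 bytes.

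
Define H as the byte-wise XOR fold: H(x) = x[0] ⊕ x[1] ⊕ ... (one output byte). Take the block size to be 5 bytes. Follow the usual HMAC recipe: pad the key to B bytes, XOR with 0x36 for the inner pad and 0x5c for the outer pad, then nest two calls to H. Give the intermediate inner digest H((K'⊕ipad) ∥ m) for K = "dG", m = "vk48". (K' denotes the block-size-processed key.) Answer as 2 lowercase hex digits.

Key "dG" = 64 47 is 2 bytes ≤ B = 5; zero-pad to 5 bytes: K' = 64 47 00 00 00.
K' ⊕ ipad = 52 71 36 36 36.
Inner input = 52 71 36 36 36 ∥ 76 6b 34 38.
Inner hash: XOR 52⊕71⊕36⊕36⊕36⊕76⊕6b⊕34⊕38 = 04.

04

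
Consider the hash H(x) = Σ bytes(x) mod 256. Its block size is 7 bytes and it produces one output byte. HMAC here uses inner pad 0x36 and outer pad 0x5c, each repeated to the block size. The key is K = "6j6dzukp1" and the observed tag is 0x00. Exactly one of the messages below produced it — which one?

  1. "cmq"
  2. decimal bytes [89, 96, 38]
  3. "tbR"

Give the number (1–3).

3

Key "6j6dzukp1" = 36 6a 36 64 7a 75 6b 70 31 is 9 bytes > B = 7, so hash it first: H(key) = 35, then zero-pad to 7 bytes: K' = 35 00 00 00 00 00 00.
K' ⊕ ipad = 03 36 36 36 36 36 36; K' ⊕ opad = 69 5c 5c 5c 5c 5c 5c.
m1: inner = H(03 36 36 36 36 36 36 63 6d 71) = 88; tag = H(69 5c 5c 5c 5c 5c 5c 88) = 19
m2: inner = H(03 36 36 36 36 36 36 59 60 26) = 26; tag = H(69 5c 5c 5c 5c 5c 5c 26) = b7
m3: inner = H(03 36 36 36 36 36 36 74 62 52) = 6f; tag = H(69 5c 5c 5c 5c 5c 5c 6f) = 00 ← matches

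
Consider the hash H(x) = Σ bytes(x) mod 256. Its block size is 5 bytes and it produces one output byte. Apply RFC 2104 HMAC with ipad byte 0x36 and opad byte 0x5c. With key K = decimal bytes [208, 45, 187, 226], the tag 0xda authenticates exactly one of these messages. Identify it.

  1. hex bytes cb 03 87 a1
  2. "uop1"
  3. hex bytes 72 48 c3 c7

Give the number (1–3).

Key decimal bytes [208, 45, 187, 226] = d0 2d bb e2 is 4 bytes ≤ B = 5; zero-pad to 5 bytes: K' = d0 2d bb e2 00.
K' ⊕ ipad = e6 1b 8d d4 36; K' ⊕ opad = 8c 71 e7 be 5c.
m1: inner = H(e6 1b 8d d4 36 cb 03 87 a1) = 8e; tag = H(8c 71 e7 be 5c 8e) = 8c
m2: inner = H(e6 1b 8d d4 36 75 6f 70 31) = 1d; tag = H(8c 71 e7 be 5c 1d) = 1b
m3: inner = H(e6 1b 8d d4 36 72 48 c3 c7) = dc; tag = H(8c 71 e7 be 5c dc) = da ← matches

3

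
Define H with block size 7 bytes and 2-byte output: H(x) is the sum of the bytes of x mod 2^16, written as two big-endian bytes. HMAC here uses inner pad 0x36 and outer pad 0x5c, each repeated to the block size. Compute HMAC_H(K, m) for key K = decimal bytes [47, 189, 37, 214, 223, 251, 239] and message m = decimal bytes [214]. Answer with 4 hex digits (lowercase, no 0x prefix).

0534

Key decimal bytes [47, 189, 37, 214, 223, 251, 239] = 2f bd 25 d6 df fb ef is exactly B = 7 bytes: K' = 2f bd 25 d6 df fb ef.
K' ⊕ ipad = 19 8b 13 e0 e9 cd d9.  K' ⊕ opad = 73 e1 79 8a 83 a7 b3.
Inner input = (K'⊕ipad) ∥ m = 19 8b 13 e0 e9 cd d9 ∥ d6.
Inner hash: sum = 25+139+19+224+233+205+217+214 = 1276 → 04 fc.
Outer input = (K'⊕opad) ∥ inner = 73 e1 79 8a 83 a7 b3 ∥ 04 fc.
Outer hash (tag): sum = 115+225+121+138+131+167+179+4+252 = 1332 → 05 34.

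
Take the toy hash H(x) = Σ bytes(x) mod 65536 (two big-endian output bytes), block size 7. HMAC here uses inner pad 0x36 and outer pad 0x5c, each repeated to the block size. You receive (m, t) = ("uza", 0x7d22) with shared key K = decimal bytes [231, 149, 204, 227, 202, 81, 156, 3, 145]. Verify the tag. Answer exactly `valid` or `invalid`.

Key decimal bytes [231, 149, 204, 227, 202, 81, 156, 3, 145] = e7 95 cc e3 ca 51 9c 03 91 is 9 bytes > B = 7, so hash it first: H(key) = 05 76, then zero-pad to 7 bytes: K' = 05 76 00 00 00 00 00.
K' ⊕ ipad = 33 40 36 36 36 36 36; K' ⊕ opad = 59 2a 5c 5c 5c 5c 5c.
Inner hash: sum = 51+64+54+54+54+54+54+117+122+97 = 721 → 02 d1.
Outer hash (recomputed tag): sum = 89+42+92+92+92+92+92+2+209 = 802 → 03 22.
Recomputed tag = 0322; claimed = 7d22 → mismatch.

invalid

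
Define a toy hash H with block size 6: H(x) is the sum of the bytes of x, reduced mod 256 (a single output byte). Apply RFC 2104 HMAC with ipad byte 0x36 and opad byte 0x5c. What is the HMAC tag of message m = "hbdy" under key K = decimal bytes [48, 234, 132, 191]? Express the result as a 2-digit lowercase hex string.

c5

Key decimal bytes [48, 234, 132, 191] = 30 ea 84 bf is 4 bytes ≤ B = 6; zero-pad to 6 bytes: K' = 30 ea 84 bf 00 00.
K' ⊕ ipad = 06 dc b2 89 36 36.  K' ⊕ opad = 6c b6 d8 e3 5c 5c.
Inner input = (K'⊕ipad) ∥ m = 06 dc b2 89 36 36 ∥ 68 62 64 79.
Inner hash: sum = 6+220+178+137+54+54+104+98+100+121 = 1072; mod 256 = 48 → 30.
Outer input = (K'⊕opad) ∥ inner = 6c b6 d8 e3 5c 5c ∥ 30.
Outer hash (tag): sum = 108+182+216+227+92+92+48 = 965; mod 256 = 197 → c5.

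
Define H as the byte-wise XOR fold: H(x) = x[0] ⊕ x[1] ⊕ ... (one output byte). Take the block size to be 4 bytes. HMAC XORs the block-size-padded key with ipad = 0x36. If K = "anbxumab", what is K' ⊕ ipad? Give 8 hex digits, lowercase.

38363636

Key "anbxumab" = 61 6e 62 78 75 6d 61 62 is 8 bytes > B = 4, so hash it first: H(key) = 0e, then zero-pad to 4 bytes: K' = 0e 00 00 00.
XOR each byte with 0x36: 0e⊕36=38, 00⊕36=36, 00⊕36=36, 00⊕36=36.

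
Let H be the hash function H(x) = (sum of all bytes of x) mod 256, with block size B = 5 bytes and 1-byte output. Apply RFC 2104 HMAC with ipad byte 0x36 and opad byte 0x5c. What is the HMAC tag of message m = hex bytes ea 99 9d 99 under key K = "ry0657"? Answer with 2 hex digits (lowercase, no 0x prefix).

6d

Key "ry0657" = 72 79 30 36 35 37 is 6 bytes > B = 5, so hash it first: H(key) = bd, then zero-pad to 5 bytes: K' = bd 00 00 00 00.
K' ⊕ ipad = 8b 36 36 36 36.  K' ⊕ opad = e1 5c 5c 5c 5c.
Inner input = (K'⊕ipad) ∥ m = 8b 36 36 36 36 ∥ ea 99 9d 99.
Inner hash: sum = 139+54+54+54+54+234+153+157+153 = 1052; mod 256 = 28 → 1c.
Outer input = (K'⊕opad) ∥ inner = e1 5c 5c 5c 5c ∥ 1c.
Outer hash (tag): sum = 225+92+92+92+92+28 = 621; mod 256 = 109 → 6d.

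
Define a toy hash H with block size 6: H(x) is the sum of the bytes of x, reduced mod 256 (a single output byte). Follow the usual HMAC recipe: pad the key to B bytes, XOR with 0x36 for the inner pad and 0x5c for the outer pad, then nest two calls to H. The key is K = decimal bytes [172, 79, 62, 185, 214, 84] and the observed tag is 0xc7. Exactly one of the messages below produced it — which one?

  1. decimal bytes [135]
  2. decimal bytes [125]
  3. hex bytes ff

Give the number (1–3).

Key decimal bytes [172, 79, 62, 185, 214, 84] = ac 4f 3e b9 d6 54 is exactly B = 6 bytes: K' = ac 4f 3e b9 d6 54.
K' ⊕ ipad = 9a 79 08 8f e0 62; K' ⊕ opad = f0 13 62 e5 8a 08.
m1: inner = H(9a 79 08 8f e0 62 87) = 73; tag = H(f0 13 62 e5 8a 08 73) = 4f
m2: inner = H(9a 79 08 8f e0 62 7d) = 69; tag = H(f0 13 62 e5 8a 08 69) = 45
m3: inner = H(9a 79 08 8f e0 62 ff) = eb; tag = H(f0 13 62 e5 8a 08 eb) = c7 ← matches

3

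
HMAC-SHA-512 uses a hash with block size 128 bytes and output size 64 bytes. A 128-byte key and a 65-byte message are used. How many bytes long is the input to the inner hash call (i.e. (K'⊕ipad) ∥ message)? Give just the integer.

193

Key is 128 ≤ 128 bytes, zero-padded: |K'| = 128.
Inner input = (K'⊕ipad) ∥ m → 128 + 65 = 193 bytes.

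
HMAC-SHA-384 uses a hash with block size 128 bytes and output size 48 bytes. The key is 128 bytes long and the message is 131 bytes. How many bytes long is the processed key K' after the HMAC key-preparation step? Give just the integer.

128

Key is 128 ≤ 128 bytes, zero-padded: |K'| = 128.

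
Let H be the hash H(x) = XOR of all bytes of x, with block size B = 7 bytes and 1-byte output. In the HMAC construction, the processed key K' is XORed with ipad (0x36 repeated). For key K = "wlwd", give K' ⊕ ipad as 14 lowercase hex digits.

Key "wlwd" = 77 6c 77 64 is 4 bytes ≤ B = 7; zero-pad to 7 bytes: K' = 77 6c 77 64 00 00 00.
XOR each byte with 0x36: 77⊕36=41, 6c⊕36=5a, 77⊕36=41, 64⊕36=52, 00⊕36=36, 00⊕36=36, 00⊕36=36.

415a4152363636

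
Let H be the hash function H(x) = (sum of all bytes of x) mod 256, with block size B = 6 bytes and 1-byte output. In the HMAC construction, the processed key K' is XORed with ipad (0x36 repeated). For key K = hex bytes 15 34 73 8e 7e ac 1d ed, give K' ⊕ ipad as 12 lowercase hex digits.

483636363636

Key hex bytes 15 34 73 8e 7e ac 1d ed is 8 bytes > B = 6, so hash it first: H(key) = 7e, then zero-pad to 6 bytes: K' = 7e 00 00 00 00 00.
XOR each byte with 0x36: 7e⊕36=48, 00⊕36=36, 00⊕36=36, 00⊕36=36, 00⊕36=36, 00⊕36=36.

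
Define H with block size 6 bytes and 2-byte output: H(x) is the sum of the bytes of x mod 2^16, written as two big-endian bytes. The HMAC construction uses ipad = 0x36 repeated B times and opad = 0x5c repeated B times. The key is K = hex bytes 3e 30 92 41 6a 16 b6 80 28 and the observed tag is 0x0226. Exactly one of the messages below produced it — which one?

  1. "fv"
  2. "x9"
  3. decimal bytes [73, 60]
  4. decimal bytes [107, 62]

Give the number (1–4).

1

Key hex bytes 3e 30 92 41 6a 16 b6 80 28 is 9 bytes > B = 6, so hash it first: H(key) = 03 1f, then zero-pad to 6 bytes: K' = 03 1f 00 00 00 00.
K' ⊕ ipad = 35 29 36 36 36 36; K' ⊕ opad = 5f 43 5c 5c 5c 5c.
m1: inner = H(35 29 36 36 36 36 66 76) = 02 12; tag = H(5f 43 5c 5c 5c 5c 02 12) = 0226 ← matches
m2: inner = H(35 29 36 36 36 36 78 39) = 01 e7; tag = H(5f 43 5c 5c 5c 5c 01 e7) = 02fa
m3: inner = H(35 29 36 36 36 36 49 3c) = 01 bb; tag = H(5f 43 5c 5c 5c 5c 01 bb) = 02ce
m4: inner = H(35 29 36 36 36 36 6b 3e) = 01 df; tag = H(5f 43 5c 5c 5c 5c 01 df) = 02f2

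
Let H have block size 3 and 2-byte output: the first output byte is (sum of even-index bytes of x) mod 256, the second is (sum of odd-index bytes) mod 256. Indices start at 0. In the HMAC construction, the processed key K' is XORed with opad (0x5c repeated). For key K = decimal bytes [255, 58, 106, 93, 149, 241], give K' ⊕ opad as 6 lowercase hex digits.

a2d45c

Key decimal bytes [255, 58, 106, 93, 149, 241] = ff 3a 6a 5d 95 f1 is 6 bytes > B = 3, so hash it first: H(key) = fe 88, then zero-pad to 3 bytes: K' = fe 88 00.
XOR each byte with 0x5c: fe⊕5c=a2, 88⊕5c=d4, 00⊕5c=5c.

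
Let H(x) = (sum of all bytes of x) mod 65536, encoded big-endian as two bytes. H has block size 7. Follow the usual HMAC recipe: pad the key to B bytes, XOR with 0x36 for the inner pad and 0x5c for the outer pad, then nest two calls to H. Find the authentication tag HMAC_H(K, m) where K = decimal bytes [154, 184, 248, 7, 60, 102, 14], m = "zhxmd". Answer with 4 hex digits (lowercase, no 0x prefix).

Key decimal bytes [154, 184, 248, 7, 60, 102, 14] = 9a b8 f8 07 3c 66 0e is exactly B = 7 bytes: K' = 9a b8 f8 07 3c 66 0e.
K' ⊕ ipad = ac 8e ce 31 0a 50 38.  K' ⊕ opad = c6 e4 a4 5b 60 3a 52.
Inner input = (K'⊕ipad) ∥ m = ac 8e ce 31 0a 50 38 ∥ 7a 68 78 6d 64.
Inner hash: sum = 172+142+206+49+10+80+56+122+104+120+109+100 = 1270 → 04 f6.
Outer input = (K'⊕opad) ∥ inner = c6 e4 a4 5b 60 3a 52 ∥ 04 f6.
Outer hash (tag): sum = 198+228+164+91+96+58+82+4+246 = 1167 → 04 8f.

048f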